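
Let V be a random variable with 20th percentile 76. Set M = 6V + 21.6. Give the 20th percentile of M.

Since a = 6 > 0 the transformation is increasing, so the 20th percentile of M = a·(P_{20} of V) + b = 6·76 + 21.6 = 477.6.

20th percentile of M = 477.6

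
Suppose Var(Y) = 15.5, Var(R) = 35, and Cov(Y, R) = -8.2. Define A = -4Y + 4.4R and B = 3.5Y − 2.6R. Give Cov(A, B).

Cov(A, B) = -828.96

By bilinearity, Cov(A, B) = ac·Var(Y) + bd·Var(R) + (ad+bc)·Cov(Y, R), with a=-4, b=4.4, c=3.5, d=-2.6.
ac·Var(Y) = (-4)·3.5·15.5 = -217
bd·Var(R) = 4.4·(-2.6)·35 = -400.4
(ad+bc)·Cov(Y, R) = (25.8)·(-8.2) = -211.56
Cov(A, B) = -217 + (-400.4) + (-211.56) = -828.96.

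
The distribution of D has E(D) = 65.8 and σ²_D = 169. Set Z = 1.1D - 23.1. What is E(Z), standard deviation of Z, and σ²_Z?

Z = 1.1D - 23.1 is linear with a = 1.1, b = -23.1.
E(Z) = a·E(D) + b = 1.1·65.8 + (-23.1) = 49.28.
standard deviation of D = √169 = 13.
standard deviation of Z = |a|·standard deviation of D = |1.1|·13 = 14.3.
σ²_Z = a²·σ²_D = 1.1²·169 = 204.49 (the additive constant -23.1 does not affect variance).

E(Z) = 49.28, standard deviation of Z = 14.3, σ²_Z = 204.49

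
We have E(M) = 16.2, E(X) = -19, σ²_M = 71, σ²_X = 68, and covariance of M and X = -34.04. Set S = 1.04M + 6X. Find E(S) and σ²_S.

E(S) = -97.152, σ²_S = 2099.9744

E(S) = 1.04·E(M) + 6·E(X) = 1.04·16.2 + 6·(-19) = -97.152.
σ²_S = a²·σ²_M + b²·σ²_X + 2ab·covariance of M and X with a = 1.04, b = 6.
= 1.04²·71 + 6²·68 + 2·1.04·6·(-34.04)
= 76.7936 + 2448 + (-424.8192) = 2099.9744.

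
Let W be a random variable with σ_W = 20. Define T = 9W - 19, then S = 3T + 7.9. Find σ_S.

σ_S = 540

σ_T = |9|·20 = 180.
σ_S = |3|·180 = 540.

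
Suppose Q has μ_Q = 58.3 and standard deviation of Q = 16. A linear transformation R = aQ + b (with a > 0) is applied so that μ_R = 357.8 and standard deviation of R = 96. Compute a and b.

a = 6, b = 8

standard deviation of R = a·standard deviation of Q (a > 0), so a = 96/16 = 6.
μ_R = a·μ_Q + b, so b = 357.8 − 6·58.3 = 8.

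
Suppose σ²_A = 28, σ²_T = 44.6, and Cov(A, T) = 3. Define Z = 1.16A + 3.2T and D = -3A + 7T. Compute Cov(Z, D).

By bilinearity, Cov(Z, D) = ac·σ²_A + bd·σ²_T + (ad+bc)·Cov(A, T), with a=1.16, b=3.2, c=-3, d=7.
ac·σ²_A = 1.16·(-3)·28 = -97.44
bd·σ²_T = 3.2·7·44.6 = 999.04
(ad+bc)·Cov(A, T) = (-1.48)·3 = -4.44
Cov(Z, D) = -97.44 + 999.04 + (-4.44) = 897.16.

Cov(Z, D) = 897.16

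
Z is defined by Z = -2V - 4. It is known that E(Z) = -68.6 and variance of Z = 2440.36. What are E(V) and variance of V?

From Z = -2V - 4: E(Z) = a·E(V) + b, so E(V) = (E(Z) − b)/a = (-68.6 − (-4))/(-2) = 32.3.
variance of Z = a²·variance of V, so variance of V = 2440.36/(-2)² = 610.09.

E(V) = 32.3, variance of V = 610.09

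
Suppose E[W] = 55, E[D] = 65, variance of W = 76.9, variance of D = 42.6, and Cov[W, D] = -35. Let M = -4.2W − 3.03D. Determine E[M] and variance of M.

E[M] = (-4.2)·E[W] + (-3.03)·E[D] = (-4.2)·55 + (-3.03)·65 = -427.95.
variance of M = a²·variance of W + b²·variance of D + 2ab·Cov[W, D] with a = -4.2, b = -3.03.
= (-4.2)²·76.9 + (-3.03)²·42.6 + 2·(-4.2)·(-3.03)·(-35)
= 1356.516 + 391.10634 + (-890.82) = 856.80234.

E[M] = -427.95, variance of M = 856.80234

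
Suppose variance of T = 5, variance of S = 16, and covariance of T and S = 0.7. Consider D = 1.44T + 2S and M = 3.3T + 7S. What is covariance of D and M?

covariance of D and M = 259.436

By bilinearity, covariance of D and M = ac·variance of T + bd·variance of S + (ad+bc)·covariance of T and S, with a=1.44, b=2, c=3.3, d=7.
ac·variance of T = 1.44·3.3·5 = 23.76
bd·variance of S = 2·7·16 = 224
(ad+bc)·covariance of T and S = (16.68)·0.7 = 11.676
covariance of D and M = 23.76 + 224 + 11.676 = 259.436.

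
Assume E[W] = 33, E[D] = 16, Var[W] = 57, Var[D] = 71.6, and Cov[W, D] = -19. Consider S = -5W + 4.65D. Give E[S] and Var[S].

E[S] = -90.6, Var[S] = 3856.671

E[S] = (-5)·E[W] + 4.65·E[D] = (-5)·33 + 4.65·16 = -90.6.
Var[S] = a²·Var[W] + b²·Var[D] + 2ab·Cov[W, D] with a = -5, b = 4.65.
= (-5)²·57 + 4.65²·71.6 + 2·(-5)·4.65·(-19)
= 1425 + 1548.171 + 883.5 = 3856.671.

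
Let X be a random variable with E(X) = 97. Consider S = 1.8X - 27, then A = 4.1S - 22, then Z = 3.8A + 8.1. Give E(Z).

E(Z) = 2224.108

E(S) = 1.8·97 + (-27) = 147.6.
E(A) = 4.1·147.6 + (-22) = 583.16.
E(Z) = 3.8·583.16 + 8.1 = 2224.108.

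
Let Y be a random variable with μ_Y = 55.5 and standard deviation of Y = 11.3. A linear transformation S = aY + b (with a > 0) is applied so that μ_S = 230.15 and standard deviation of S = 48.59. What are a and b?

standard deviation of S = a·standard deviation of Y (a > 0), so a = 48.59/11.3 = 4.3.
μ_S = a·μ_Y + b, so b = 230.15 − 4.3·55.5 = -8.5.

a = 4.3, b = -8.5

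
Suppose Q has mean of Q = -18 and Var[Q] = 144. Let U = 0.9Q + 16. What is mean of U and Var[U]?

U = 0.9Q + 16 is linear with a = 0.9, b = 16.
mean of U = a·mean of Q + b = 0.9·(-18) + 16 = -0.2.
Var[U] = a²·Var[Q] = 0.9²·144 = 116.64 (the additive constant 16 does not affect variance).

mean of U = -0.2, Var[U] = 116.64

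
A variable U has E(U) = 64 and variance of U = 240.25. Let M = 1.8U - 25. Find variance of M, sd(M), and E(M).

variance of M = 778.41, sd(M) = 27.9, E(M) = 90.2

M = 1.8U - 25 is linear with a = 1.8, b = -25.
variance of M = a²·variance of U = 1.8²·240.25 = 778.41 (the additive constant -25 does not affect variance).
sd(U) = √240.25 = 15.5.
sd(M) = |a|·sd(U) = |1.8|·15.5 = 27.9.
E(M) = a·E(U) + b = 1.8·64 + (-25) = 90.2.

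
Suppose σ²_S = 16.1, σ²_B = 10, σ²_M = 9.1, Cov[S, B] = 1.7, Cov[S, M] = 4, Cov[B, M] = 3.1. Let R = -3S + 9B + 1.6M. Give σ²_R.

σ²_R = a²·σ²_S + b²·σ²_B + c²·σ²_M + 2ab·Cov[S, B] + 2ac·Cov[S, M] + 2bc·Cov[B, M], with a = -3, b = 9, c = 1.6.
= 144.9 + 810 + 23.296 + (-91.8) + (-38.4) + 89.28
= 937.276.

σ²_R = 937.276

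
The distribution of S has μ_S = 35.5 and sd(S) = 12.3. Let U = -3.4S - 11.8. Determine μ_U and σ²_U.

U = -3.4S - 11.8 is linear with a = -3.4, b = -11.8.
μ_U = a·μ_S + b = (-3.4)·35.5 + (-11.8) = -132.5.
σ²_S = 12.3² = 151.29.
σ²_U = a²·σ²_S = (-3.4)²·151.29 = 1748.9124 (the additive constant -11.8 does not affect variance).

μ_U = -132.5, σ²_U = 1748.9124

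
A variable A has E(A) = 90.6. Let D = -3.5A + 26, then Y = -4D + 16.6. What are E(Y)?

E(D) = (-3.5)·90.6 + 26 = -291.1.
E(Y) = (-4)·(-291.1) + 16.6 = 1181.

E(Y) = 1181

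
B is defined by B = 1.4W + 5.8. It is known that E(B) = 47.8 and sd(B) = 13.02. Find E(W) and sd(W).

From B = 1.4W + 5.8: E(B) = a·E(W) + b, so E(W) = (E(B) − b)/a = (47.8 − 5.8)/1.4 = 30.
sd(B) = |a|·sd(W), so sd(W) = 13.02/|1.4| = 9.3.

E(W) = 30, sd(W) = 9.3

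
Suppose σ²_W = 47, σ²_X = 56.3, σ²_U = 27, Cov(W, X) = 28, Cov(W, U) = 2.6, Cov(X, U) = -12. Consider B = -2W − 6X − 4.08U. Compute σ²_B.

σ²_B = a²·σ²_W + b²·σ²_X + c²·σ²_U + 2ab·Cov(W, X) + 2ac·Cov(W, U) + 2bc·Cov(X, U), with a = -2, b = -6, c = -4.08.
= 188 + 2026.8 + 449.4528 + 672 + 42.432 + (-587.52)
= 2791.1648.

σ²_B = 2791.1648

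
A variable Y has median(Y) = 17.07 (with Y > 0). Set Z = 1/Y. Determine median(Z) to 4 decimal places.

1/Y is monotone on this domain, so median(Z) = 1/(17.07) ≈ 0.0586.

median(Z) = 0.0586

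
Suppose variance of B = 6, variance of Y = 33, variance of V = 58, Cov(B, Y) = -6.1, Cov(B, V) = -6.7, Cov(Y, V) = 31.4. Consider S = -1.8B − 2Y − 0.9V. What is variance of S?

variance of S = a²·variance of B + b²·variance of Y + c²·variance of V + 2ab·Cov(B, Y) + 2ac·Cov(B, V) + 2bc·Cov(Y, V), with a = -1.8, b = -2, c = -0.9.
= 19.44 + 132 + 46.98 + (-43.92) + (-21.708) + 113.04
= 245.832.

variance of S = 245.832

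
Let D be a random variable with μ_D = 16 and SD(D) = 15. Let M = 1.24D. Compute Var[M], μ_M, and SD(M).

Var[M] = 345.96, μ_M = 19.84, SD(M) = 18.6

M = 1.24D is linear with a = 1.24, b = 0.
Var[D] = 15² = 225.
Var[M] = a²·Var[D] = 1.24²·225 = 345.96.
μ_M = a·μ_D + b = 1.24·16 = 19.84.
SD(M) = |a|·SD(D) = |1.24|·15 = 18.6.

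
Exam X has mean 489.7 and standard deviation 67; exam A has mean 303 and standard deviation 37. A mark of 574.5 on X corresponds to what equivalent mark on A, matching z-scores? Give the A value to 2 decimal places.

A = 349.83

z = (574.5 − 489.7)/67 ≈ 1.2657.
A = 303 + z·37 = 303 + (574.5 − 489.7)·37/67 ≈ 349.83.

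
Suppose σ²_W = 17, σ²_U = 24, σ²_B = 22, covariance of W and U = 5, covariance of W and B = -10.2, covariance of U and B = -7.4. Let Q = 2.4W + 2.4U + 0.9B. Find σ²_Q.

σ²_Q = 235.548

σ²_Q = a²·σ²_W + b²·σ²_U + c²·σ²_B + 2ab·covariance of W and U + 2ac·covariance of W and B + 2bc·covariance of U and B, with a = 2.4, b = 2.4, c = 0.9.
= 97.92 + 138.24 + 17.82 + 57.6 + (-44.064) + (-31.968)
= 235.548.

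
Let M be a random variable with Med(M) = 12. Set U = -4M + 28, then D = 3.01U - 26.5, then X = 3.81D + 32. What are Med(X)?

Med(U) = (-4)·12 + 28 = -20.
Med(D) = 3.01·(-20) + (-26.5) = -86.7.
Med(X) = 3.81·(-86.7) + 32 = -298.327.

Med(X) = -298.327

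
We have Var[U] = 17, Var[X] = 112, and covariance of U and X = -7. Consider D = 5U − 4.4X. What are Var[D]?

Var[D] = a²·Var[U] + b²·Var[X] + 2ab·covariance of U and X with a = 5, b = -4.4.
= 5²·17 + (-4.4)²·112 + 2·5·(-4.4)·(-7)
= 425 + 2168.32 + 308 = 2901.32.

Var[D] = 2901.32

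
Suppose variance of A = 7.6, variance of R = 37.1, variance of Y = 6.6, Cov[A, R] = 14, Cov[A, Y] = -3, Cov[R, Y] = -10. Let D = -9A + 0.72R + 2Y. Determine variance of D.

variance of D = 558.99264

variance of D = a²·variance of A + b²·variance of R + c²·variance of Y + 2ab·Cov[A, R] + 2ac·Cov[A, Y] + 2bc·Cov[R, Y], with a = -9, b = 0.72, c = 2.
= 615.6 + 19.23264 + 26.4 + (-181.44) + 108 + (-28.8)
= 558.99264.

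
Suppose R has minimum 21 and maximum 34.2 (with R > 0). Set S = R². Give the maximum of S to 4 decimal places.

max(S) = 1169.64

R² is increasing on this domain, so max(S) comes from max(R) = 34.2: max(S) = square(34.2) = 1169.64.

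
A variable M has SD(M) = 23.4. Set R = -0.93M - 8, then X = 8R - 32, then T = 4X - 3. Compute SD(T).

SD(R) = |-0.93|·23.4 = 21.762.
SD(X) = |8|·21.762 = 174.096.
SD(T) = |4|·174.096 = 696.384.

SD(T) = 696.384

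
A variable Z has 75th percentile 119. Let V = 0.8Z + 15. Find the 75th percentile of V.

75th percentile of V = 110.2

Since a = 0.8 > 0 the transformation is increasing, so the 75th percentile of V = a·(P_{75} of Z) + b = 0.8·119 + 15 = 110.2.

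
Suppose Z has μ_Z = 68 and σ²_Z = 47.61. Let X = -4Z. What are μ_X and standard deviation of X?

X = -4Z is linear with a = -4, b = 0.
μ_X = a·μ_Z + b = (-4)·68 = -272.
standard deviation of Z = √47.61 = 6.9.
standard deviation of X = |a|·standard deviation of Z = |-4|·6.9 = 27.6.

μ_X = -272, standard deviation of X = 27.6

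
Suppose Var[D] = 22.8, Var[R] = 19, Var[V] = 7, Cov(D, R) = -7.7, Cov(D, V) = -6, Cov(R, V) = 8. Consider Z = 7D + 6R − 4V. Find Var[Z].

Var[Z] = 1218.4

Var[Z] = a²·Var[D] + b²·Var[R] + c²·Var[V] + 2ab·Cov(D, R) + 2ac·Cov(D, V) + 2bc·Cov(R, V), with a = 7, b = 6, c = -4.
= 1117.2 + 684 + 112 + (-646.8) + 336 + (-384)
= 1218.4.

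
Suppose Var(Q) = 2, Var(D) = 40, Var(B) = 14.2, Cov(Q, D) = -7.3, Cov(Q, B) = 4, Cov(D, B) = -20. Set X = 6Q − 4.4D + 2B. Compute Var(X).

Var(X) = a²·Var(Q) + b²·Var(D) + c²·Var(B) + 2ab·Cov(Q, D) + 2ac·Cov(Q, B) + 2bc·Cov(D, B), with a = 6, b = -4.4, c = 2.
= 72 + 774.4 + 56.8 + 385.44 + 96 + 352
= 1736.64.

Var(X) = 1736.64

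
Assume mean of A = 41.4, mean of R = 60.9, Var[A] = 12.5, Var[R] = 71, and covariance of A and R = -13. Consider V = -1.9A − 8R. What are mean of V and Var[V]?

mean of V = (-1.9)·mean of A + (-8)·mean of R = (-1.9)·41.4 + (-8)·60.9 = -565.86.
Var[V] = a²·Var[A] + b²·Var[R] + 2ab·covariance of A and R with a = -1.9, b = -8.
= (-1.9)²·12.5 + (-8)²·71 + 2·(-1.9)·(-8)·(-13)
= 45.125 + 4544 + (-395.2) = 4193.925.

mean of V = -565.86, Var[V] = 4193.925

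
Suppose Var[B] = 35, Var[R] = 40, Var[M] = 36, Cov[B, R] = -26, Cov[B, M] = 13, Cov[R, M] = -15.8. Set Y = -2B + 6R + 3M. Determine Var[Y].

Var[Y] = 1803.2

Var[Y] = a²·Var[B] + b²·Var[R] + c²·Var[M] + 2ab·Cov[B, R] + 2ac·Cov[B, M] + 2bc·Cov[R, M], with a = -2, b = 6, c = 3.
= 140 + 1440 + 324 + 624 + (-156) + (-568.8)
= 1803.2.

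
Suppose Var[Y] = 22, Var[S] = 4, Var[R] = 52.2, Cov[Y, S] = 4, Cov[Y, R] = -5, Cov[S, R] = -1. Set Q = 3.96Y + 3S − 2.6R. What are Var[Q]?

Var[Q] = a²·Var[Y] + b²·Var[S] + c²·Var[R] + 2ab·Cov[Y, S] + 2ac·Cov[Y, R] + 2bc·Cov[S, R], with a = 3.96, b = 3, c = -2.6.
= 344.9952 + 36 + 352.872 + 95.04 + 102.96 + 15.6
= 947.4672.

Var[Q] = 947.4672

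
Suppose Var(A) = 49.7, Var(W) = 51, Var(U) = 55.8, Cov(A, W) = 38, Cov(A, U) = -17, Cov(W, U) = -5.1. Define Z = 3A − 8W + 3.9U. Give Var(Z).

Var(Z) = 2656.458

Var(Z) = a²·Var(A) + b²·Var(W) + c²·Var(U) + 2ab·Cov(A, W) + 2ac·Cov(A, U) + 2bc·Cov(W, U), with a = 3, b = -8, c = 3.9.
= 447.3 + 3264 + 848.718 + (-1824) + (-397.8) + 318.24
= 2656.458.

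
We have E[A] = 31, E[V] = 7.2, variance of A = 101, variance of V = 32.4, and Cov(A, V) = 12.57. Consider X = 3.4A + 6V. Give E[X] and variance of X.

E[X] = 148.6, variance of X = 2846.816

E[X] = 3.4·E[A] + 6·E[V] = 3.4·31 + 6·7.2 = 148.6.
variance of X = a²·variance of A + b²·variance of V + 2ab·Cov(A, V) with a = 3.4, b = 6.
= 3.4²·101 + 6²·32.4 + 2·3.4·6·12.57
= 1167.56 + 1166.4 + 512.856 = 2846.816.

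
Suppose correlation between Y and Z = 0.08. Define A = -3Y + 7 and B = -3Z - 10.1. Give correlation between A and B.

Linear rescalings preserve correlation up to sign; here the slopes -3 and -3 have the same sign, so correlation between A and B = correlation between Y and Z = 0.08.

correlation between A and B = 0.08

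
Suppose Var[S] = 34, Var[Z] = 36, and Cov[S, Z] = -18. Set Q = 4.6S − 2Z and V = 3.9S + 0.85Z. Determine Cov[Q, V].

Cov[Q, V] = 618.78

By bilinearity, Cov[Q, V] = ac·Var[S] + bd·Var[Z] + (ad+bc)·Cov[S, Z], with a=4.6, b=-2, c=3.9, d=0.85.
ac·Var[S] = 4.6·3.9·34 = 609.96
bd·Var[Z] = (-2)·0.85·36 = -61.2
(ad+bc)·Cov[S, Z] = (-3.89)·(-18) = 70.02
Cov[Q, V] = 609.96 + (-61.2) + 70.02 = 618.78.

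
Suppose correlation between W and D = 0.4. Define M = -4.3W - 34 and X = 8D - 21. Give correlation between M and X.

Linear rescalings preserve |correlation|; the slopes -4.3 and 8 have opposite signs, so the correlation flips sign: correlation between M and X = −correlation between W and D = -0.4.

correlation between M and X = -0.4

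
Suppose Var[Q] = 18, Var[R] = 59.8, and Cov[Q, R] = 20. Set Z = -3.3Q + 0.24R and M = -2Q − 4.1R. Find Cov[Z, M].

By bilinearity, Cov[Z, M] = ac·Var[Q] + bd·Var[R] + (ad+bc)·Cov[Q, R], with a=-3.3, b=0.24, c=-2, d=-4.1.
ac·Var[Q] = (-3.3)·(-2)·18 = 118.8
bd·Var[R] = 0.24·(-4.1)·59.8 = -58.8432
(ad+bc)·Cov[Q, R] = (13.05)·20 = 261
Cov[Z, M] = 118.8 + (-58.8432) + 261 = 320.9568.

Cov[Z, M] = 320.9568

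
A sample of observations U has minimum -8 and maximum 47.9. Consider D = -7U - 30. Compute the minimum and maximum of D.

min(D) = -365.3, max(D) = 26

a = -7 < 0, so order reverses: min(D) = a·max(U)+b = (-7)·47.9 + (-30) = -365.3; max(D) = a·min(U)+b = (-7)·(-8) + (-30) = 26.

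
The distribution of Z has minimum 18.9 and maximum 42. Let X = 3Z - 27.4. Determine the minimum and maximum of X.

a = 3 > 0, so min(X) = a·min(Z)+b = 3·18.9 + (-27.4) = 29.3 and max(X) = 3·42 + (-27.4) = 98.6.

min(X) = 29.3, max(X) = 98.6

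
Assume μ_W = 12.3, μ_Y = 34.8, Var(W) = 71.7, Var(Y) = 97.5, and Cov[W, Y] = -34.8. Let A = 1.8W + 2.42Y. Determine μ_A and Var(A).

μ_A = 1.8·μ_W + 2.42·μ_Y = 1.8·12.3 + 2.42·34.8 = 106.356.
Var(A) = a²·Var(W) + b²·Var(Y) + 2ab·Cov[W, Y] with a = 1.8, b = 2.42.
= 1.8²·71.7 + 2.42²·97.5 + 2·1.8·2.42·(-34.8)
= 232.308 + 570.999 + (-303.1776) = 500.1294.

μ_A = 106.356, Var(A) = 500.1294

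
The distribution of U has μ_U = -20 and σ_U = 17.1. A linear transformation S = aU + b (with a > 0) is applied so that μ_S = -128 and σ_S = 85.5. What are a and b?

a = 5, b = -28

σ_S = a·σ_U (a > 0), so a = 85.5/17.1 = 5.
μ_S = a·μ_U + b, so b = -128 − 5·(-20) = -28.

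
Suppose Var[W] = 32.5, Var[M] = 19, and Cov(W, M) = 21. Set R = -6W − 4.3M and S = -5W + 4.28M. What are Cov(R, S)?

By bilinearity, Cov(R, S) = ac·Var[W] + bd·Var[M] + (ad+bc)·Cov(W, M), with a=-6, b=-4.3, c=-5, d=4.28.
ac·Var[W] = (-6)·(-5)·32.5 = 975
bd·Var[M] = (-4.3)·4.28·19 = -349.676
(ad+bc)·Cov(W, M) = (-4.18)·21 = -87.78
Cov(R, S) = 975 + (-349.676) + (-87.78) = 537.544.

Cov(R, S) = 537.544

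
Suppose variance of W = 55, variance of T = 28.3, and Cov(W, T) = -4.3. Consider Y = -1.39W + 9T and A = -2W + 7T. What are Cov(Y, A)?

Cov(Y, A) = 2055.039

By bilinearity, Cov(Y, A) = ac·variance of W + bd·variance of T + (ad+bc)·Cov(W, T), with a=-1.39, b=9, c=-2, d=7.
ac·variance of W = (-1.39)·(-2)·55 = 152.9
bd·variance of T = 9·7·28.3 = 1782.9
(ad+bc)·Cov(W, T) = (-27.73)·(-4.3) = 119.239
Cov(Y, A) = 152.9 + 1782.9 + 119.239 = 2055.039.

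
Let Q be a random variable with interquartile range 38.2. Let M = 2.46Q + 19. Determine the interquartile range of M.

Under M = aQ + b, IQR(M) = |a|·IQR(Q) = |2.46|·38.2 = 93.972 (shifts cancel; spread scales by |a|).

IQR(M) = 93.972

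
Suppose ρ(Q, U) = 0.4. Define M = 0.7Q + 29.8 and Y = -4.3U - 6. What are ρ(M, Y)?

Linear rescalings preserve |correlation|; the slopes 0.7 and -4.3 have opposite signs, so the correlation flips sign: ρ(M, Y) = −ρ(Q, U) = -0.4.

ρ(M, Y) = -0.4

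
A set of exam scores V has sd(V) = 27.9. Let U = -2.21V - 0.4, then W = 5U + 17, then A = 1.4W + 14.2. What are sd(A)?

sd(A) = 431.613

sd(U) = |-2.21|·27.9 = 61.659.
sd(W) = |5|·61.659 = 308.295.
sd(A) = |1.4|·308.295 = 431.613.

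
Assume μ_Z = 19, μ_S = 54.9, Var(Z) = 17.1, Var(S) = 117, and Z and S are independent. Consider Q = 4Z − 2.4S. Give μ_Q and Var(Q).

μ_Q = 4·μ_Z + (-2.4)·μ_S = 4·19 + (-2.4)·54.9 = -55.76.
Var(Q) = a²·Var(Z) + b²·Var(S) + 2ab·Cov(Z, S) with a = 4, b = -2.4.
Independence gives Cov(Z, S) = 0.
= 4²·17.1 + (-2.4)²·117 + 2·4·(-2.4)·0
= 273.6 + 673.92 + 0 = 947.52.

μ_Q = -55.76, Var(Q) = 947.52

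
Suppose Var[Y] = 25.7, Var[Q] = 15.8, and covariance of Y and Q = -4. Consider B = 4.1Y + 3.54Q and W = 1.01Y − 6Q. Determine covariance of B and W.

By bilinearity, covariance of B and W = ac·Var[Y] + bd·Var[Q] + (ad+bc)·covariance of Y and Q, with a=4.1, b=3.54, c=1.01, d=-6.
ac·Var[Y] = 4.1·1.01·25.7 = 106.4237
bd·Var[Q] = 3.54·(-6)·15.8 = -335.592
(ad+bc)·covariance of Y and Q = (-21.0246)·(-4) = 84.0984
covariance of B and W = 106.4237 + (-335.592) + 84.0984 = -145.0699.

covariance of B and W = -145.0699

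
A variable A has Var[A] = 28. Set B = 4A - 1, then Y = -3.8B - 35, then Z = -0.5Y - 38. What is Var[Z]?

Var[B] = 4²·28 = 448.
Var[Y] = (-3.8)²·448 = 6469.12.
Var[Z] = (-0.5)²·6469.12 = 1617.28.

Var[Z] = 1617.28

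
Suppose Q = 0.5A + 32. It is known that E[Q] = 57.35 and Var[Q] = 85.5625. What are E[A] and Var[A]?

E[A] = 50.7, Var[A] = 342.25

From Q = 0.5A + 32: E[Q] = a·E[A] + b, so E[A] = (E[Q] − b)/a = (57.35 − 32)/0.5 = 50.7.
Var[Q] = a²·Var[A], so Var[A] = 85.5625/0.5² = 342.25.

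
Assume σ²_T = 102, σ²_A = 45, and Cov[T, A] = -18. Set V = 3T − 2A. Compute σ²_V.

σ²_V = a²·σ²_T + b²·σ²_A + 2ab·Cov[T, A] with a = 3, b = -2.
= 3²·102 + (-2)²·45 + 2·3·(-2)·(-18)
= 918 + 180 + 216 = 1314.

σ²_V = 1314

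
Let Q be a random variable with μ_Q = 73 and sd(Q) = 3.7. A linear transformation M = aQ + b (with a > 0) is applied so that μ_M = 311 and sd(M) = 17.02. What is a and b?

sd(M) = a·sd(Q) (a > 0), so a = 17.02/3.7 = 4.6.
μ_M = a·μ_Q + b, so b = 311 − 4.6·73 = -24.8.

a = 4.6, b = -24.8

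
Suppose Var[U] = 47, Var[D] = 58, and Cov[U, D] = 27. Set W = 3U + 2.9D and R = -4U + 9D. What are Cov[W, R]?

By bilinearity, Cov[W, R] = ac·Var[U] + bd·Var[D] + (ad+bc)·Cov[U, D], with a=3, b=2.9, c=-4, d=9.
ac·Var[U] = 3·(-4)·47 = -564
bd·Var[D] = 2.9·9·58 = 1513.8
(ad+bc)·Cov[U, D] = (15.4)·27 = 415.8
Cov[W, R] = -564 + 1513.8 + 415.8 = 1365.6.

Cov[W, R] = 1365.6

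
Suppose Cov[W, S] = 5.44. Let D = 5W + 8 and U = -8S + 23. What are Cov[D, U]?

Cov[D, U] = -217.6

Cov[D, U] = a·c·Cov[W, S] = 5·(-8)·5.44 = -217.6. Additive constants drop out.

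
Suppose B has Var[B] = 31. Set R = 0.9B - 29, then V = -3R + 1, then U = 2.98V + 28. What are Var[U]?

Var[U] = 2006.881596

Var[R] = 0.9²·31 = 25.11.
Var[V] = (-3)²·25.11 = 225.99.
Var[U] = 2.98²·225.99 = 2006.881596.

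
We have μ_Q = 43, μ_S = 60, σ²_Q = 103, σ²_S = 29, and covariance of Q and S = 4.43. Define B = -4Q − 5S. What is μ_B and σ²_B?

μ_B = -472, σ²_B = 2550.2

μ_B = (-4)·μ_Q + (-5)·μ_S = (-4)·43 + (-5)·60 = -472.
σ²_B = a²·σ²_Q + b²·σ²_S + 2ab·covariance of Q and S with a = -4, b = -5.
= (-4)²·103 + (-5)²·29 + 2·(-4)·(-5)·4.43
= 1648 + 725 + 177.2 = 2550.2.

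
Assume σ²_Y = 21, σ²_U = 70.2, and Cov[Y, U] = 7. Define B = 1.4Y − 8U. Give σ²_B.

σ²_B = a²·σ²_Y + b²·σ²_U + 2ab·Cov[Y, U] with a = 1.4, b = -8.
= 1.4²·21 + (-8)²·70.2 + 2·1.4·(-8)·7
= 41.16 + 4492.8 + (-156.8) = 4377.16.

σ²_B = 4377.16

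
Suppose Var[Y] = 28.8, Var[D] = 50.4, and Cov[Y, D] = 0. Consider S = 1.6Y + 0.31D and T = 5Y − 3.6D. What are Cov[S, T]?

By bilinearity, Cov[S, T] = ac·Var[Y] + bd·Var[D] + (ad+bc)·Cov[Y, D], with a=1.6, b=0.31, c=5, d=-3.6.
ac·Var[Y] = 1.6·5·28.8 = 230.4
bd·Var[D] = 0.31·(-3.6)·50.4 = -56.2464
(ad+bc)·Cov[Y, D] = (-4.21)·0 = 0
Cov[S, T] = 230.4 + (-56.2464) + 0 = 174.1536.

Cov[S, T] = 174.1536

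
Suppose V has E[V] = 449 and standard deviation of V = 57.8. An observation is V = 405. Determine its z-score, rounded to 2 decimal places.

z = (V − E[V]) / standard deviation of V = (405 − 449) / 57.8 ≈ -0.76.

z = -0.76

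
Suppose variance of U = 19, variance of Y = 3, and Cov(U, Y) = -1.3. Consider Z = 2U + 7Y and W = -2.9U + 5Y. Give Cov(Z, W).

Cov(Z, W) = 8.19

By bilinearity, Cov(Z, W) = ac·variance of U + bd·variance of Y + (ad+bc)·Cov(U, Y), with a=2, b=7, c=-2.9, d=5.
ac·variance of U = 2·(-2.9)·19 = -110.2
bd·variance of Y = 7·5·3 = 105
(ad+bc)·Cov(U, Y) = (-10.3)·(-1.3) = 13.39
Cov(Z, W) = -110.2 + 105 + 13.39 = 8.19.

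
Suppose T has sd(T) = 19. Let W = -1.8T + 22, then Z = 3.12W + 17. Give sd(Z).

sd(Z) = 106.704

sd(W) = |-1.8|·19 = 34.2.
sd(Z) = |3.12|·34.2 = 106.704.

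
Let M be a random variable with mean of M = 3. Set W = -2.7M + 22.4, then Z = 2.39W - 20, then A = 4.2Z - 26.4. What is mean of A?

mean of A = 33.1434

mean of W = (-2.7)·3 + 22.4 = 14.3.
mean of Z = 2.39·14.3 + (-20) = 14.177.
mean of A = 4.2·14.177 + (-26.4) = 33.1434.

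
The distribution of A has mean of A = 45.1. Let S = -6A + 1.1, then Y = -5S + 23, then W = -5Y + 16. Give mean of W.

mean of W = -6836.5

mean of S = (-6)·45.1 + 1.1 = -269.5.
mean of Y = (-5)·(-269.5) + 23 = 1370.5.
mean of W = (-5)·1370.5 + 16 = -6836.5.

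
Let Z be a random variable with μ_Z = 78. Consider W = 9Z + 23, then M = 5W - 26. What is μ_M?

μ_W = 9·78 + 23 = 725.
μ_M = 5·725 + (-26) = 3599.

μ_M = 3599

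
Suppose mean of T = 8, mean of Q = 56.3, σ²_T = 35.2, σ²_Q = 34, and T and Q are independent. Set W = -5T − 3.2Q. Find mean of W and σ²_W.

mean of W = -220.16, σ²_W = 1228.16

mean of W = (-5)·mean of T + (-3.2)·mean of Q = (-5)·8 + (-3.2)·56.3 = -220.16.
σ²_W = a²·σ²_T + b²·σ²_Q + 2ab·covariance of T and Q with a = -5, b = -3.2.
Independence gives covariance of T and Q = 0.
= (-5)²·35.2 + (-3.2)²·34 + 2·(-5)·(-3.2)·0
= 880 + 348.16 + 0 = 1228.16.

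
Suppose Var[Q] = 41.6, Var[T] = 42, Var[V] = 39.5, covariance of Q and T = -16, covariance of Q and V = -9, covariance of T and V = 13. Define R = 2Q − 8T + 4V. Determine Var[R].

Var[R] = 3022.4

Var[R] = a²·Var[Q] + b²·Var[T] + c²·Var[V] + 2ab·covariance of Q and T + 2ac·covariance of Q and V + 2bc·covariance of T and V, with a = 2, b = -8, c = 4.
= 166.4 + 2688 + 632 + 512 + (-144) + (-832)
= 3022.4.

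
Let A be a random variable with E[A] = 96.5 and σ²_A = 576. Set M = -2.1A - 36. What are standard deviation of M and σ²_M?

standard deviation of M = 50.4, σ²_M = 2540.16

M = -2.1A - 36 is linear with a = -2.1, b = -36.
standard deviation of A = √576 = 24.
standard deviation of M = |a|·standard deviation of A = |-2.1|·24 = 50.4.
σ²_M = a²·σ²_A = (-2.1)²·576 = 2540.16 (the additive constant -36 does not affect variance).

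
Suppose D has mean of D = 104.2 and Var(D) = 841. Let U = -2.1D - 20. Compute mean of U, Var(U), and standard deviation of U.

mean of U = -238.82, Var(U) = 3708.81, standard deviation of U = 60.9

U = -2.1D - 20 is linear with a = -2.1, b = -20.
mean of U = a·mean of D + b = (-2.1)·104.2 + (-20) = -238.82.
Var(U) = a²·Var(D) = (-2.1)²·841 = 3708.81 (the additive constant -20 does not affect variance).
standard deviation of D = √841 = 29.
standard deviation of U = |a|·standard deviation of D = |-2.1|·29 = 60.9.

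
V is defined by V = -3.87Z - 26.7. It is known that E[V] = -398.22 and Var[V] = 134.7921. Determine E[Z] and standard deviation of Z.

From V = -3.87Z - 26.7: E[V] = a·E[Z] + b, so E[Z] = (E[V] − b)/a = (-398.22 − (-26.7))/(-3.87) = 96.
standard deviation of V = √134.7921 = 11.61.
standard deviation of V = |a|·standard deviation of Z, so standard deviation of Z = 11.61/|-3.87| = 3.

E[Z] = 96, standard deviation of Z = 3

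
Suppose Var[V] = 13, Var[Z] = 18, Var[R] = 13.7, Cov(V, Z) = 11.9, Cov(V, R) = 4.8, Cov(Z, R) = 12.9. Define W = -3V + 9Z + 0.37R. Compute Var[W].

Var[W] = a²·Var[V] + b²·Var[Z] + c²·Var[R] + 2ab·Cov(V, Z) + 2ac·Cov(V, R) + 2bc·Cov(Z, R), with a = -3, b = 9, c = 0.37.
= 117 + 1458 + 1.87553 + (-642.6) + (-10.656) + 85.914
= 1009.53353.

Var[W] = 1009.53353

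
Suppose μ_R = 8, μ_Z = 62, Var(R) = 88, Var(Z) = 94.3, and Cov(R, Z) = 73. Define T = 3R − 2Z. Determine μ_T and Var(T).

μ_T = -100, Var(T) = 293.2

μ_T = 3·μ_R + (-2)·μ_Z = 3·8 + (-2)·62 = -100.
Var(T) = a²·Var(R) + b²·Var(Z) + 2ab·Cov(R, Z) with a = 3, b = -2.
= 3²·88 + (-2)²·94.3 + 2·3·(-2)·73
= 792 + 377.2 + (-876) = 293.2.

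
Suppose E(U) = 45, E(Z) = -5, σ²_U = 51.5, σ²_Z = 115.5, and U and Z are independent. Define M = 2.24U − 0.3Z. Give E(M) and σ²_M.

E(M) = 102.3, σ²_M = 268.8014

E(M) = 2.24·E(U) + (-0.3)·E(Z) = 2.24·45 + (-0.3)·(-5) = 102.3.
σ²_M = a²·σ²_U + b²·σ²_Z + 2ab·Cov[U, Z] with a = 2.24, b = -0.3.
Independence gives Cov[U, Z] = 0.
= 2.24²·51.5 + (-0.3)²·115.5 + 2·2.24·(-0.3)·0
= 258.4064 + 10.395 + 0 = 268.8014.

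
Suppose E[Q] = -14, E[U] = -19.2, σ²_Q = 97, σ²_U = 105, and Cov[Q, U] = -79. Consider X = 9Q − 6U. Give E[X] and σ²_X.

E[X] = -10.8, σ²_X = 20169

E[X] = 9·E[Q] + (-6)·E[U] = 9·(-14) + (-6)·(-19.2) = -10.8.
σ²_X = a²·σ²_Q + b²·σ²_U + 2ab·Cov[Q, U] with a = 9, b = -6.
= 9²·97 + (-6)²·105 + 2·9·(-6)·(-79)
= 7857 + 3780 + 8532 = 20169.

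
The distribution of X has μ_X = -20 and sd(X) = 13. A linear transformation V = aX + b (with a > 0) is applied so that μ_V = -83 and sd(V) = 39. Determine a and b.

a = 3, b = -23

sd(V) = a·sd(X) (a > 0), so a = 39/13 = 3.
μ_V = a·μ_X + b, so b = -83 − 3·(-20) = -23.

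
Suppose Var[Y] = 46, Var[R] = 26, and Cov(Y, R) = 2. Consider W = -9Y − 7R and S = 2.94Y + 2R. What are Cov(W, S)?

Cov(W, S) = -1658.32

By bilinearity, Cov(W, S) = ac·Var[Y] + bd·Var[R] + (ad+bc)·Cov(Y, R), with a=-9, b=-7, c=2.94, d=2.
ac·Var[Y] = (-9)·2.94·46 = -1217.16
bd·Var[R] = (-7)·2·26 = -364
(ad+bc)·Cov(Y, R) = (-38.58)·2 = -77.16
Cov(W, S) = -1217.16 + (-364) + (-77.16) = -1658.32.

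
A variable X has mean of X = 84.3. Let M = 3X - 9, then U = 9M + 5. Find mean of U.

mean of M = 3·84.3 + (-9) = 243.9.
mean of U = 9·243.9 + 5 = 2200.1.

mean of U = 2200.1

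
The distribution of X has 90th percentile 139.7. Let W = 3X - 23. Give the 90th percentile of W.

90th percentile of W = 396.1

Since a = 3 > 0 the transformation is increasing, so the 90th percentile of W = a·(P_{90} of X) + b = 3·139.7 + (-23) = 396.1.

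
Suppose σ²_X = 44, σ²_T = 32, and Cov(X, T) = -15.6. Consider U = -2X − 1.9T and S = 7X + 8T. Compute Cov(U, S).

By bilinearity, Cov(U, S) = ac·σ²_X + bd·σ²_T + (ad+bc)·Cov(X, T), with a=-2, b=-1.9, c=7, d=8.
ac·σ²_X = (-2)·7·44 = -616
bd·σ²_T = (-1.9)·8·32 = -486.4
(ad+bc)·Cov(X, T) = (-29.3)·(-15.6) = 457.08
Cov(U, S) = -616 + (-486.4) + 457.08 = -645.32.

Cov(U, S) = -645.32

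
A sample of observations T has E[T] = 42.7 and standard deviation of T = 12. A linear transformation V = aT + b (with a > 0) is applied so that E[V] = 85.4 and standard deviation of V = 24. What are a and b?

a = 2, b = 0

standard deviation of V = a·standard deviation of T (a > 0), so a = 24/12 = 2.
E[V] = a·E[T] + b, so b = 85.4 − 2·42.7 = 0.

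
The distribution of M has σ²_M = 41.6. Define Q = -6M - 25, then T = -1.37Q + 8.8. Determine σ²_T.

σ²_Q = (-6)²·41.6 = 1497.6.
σ²_T = (-1.37)²·1497.6 = 2810.84544.

σ²_T = 2810.84544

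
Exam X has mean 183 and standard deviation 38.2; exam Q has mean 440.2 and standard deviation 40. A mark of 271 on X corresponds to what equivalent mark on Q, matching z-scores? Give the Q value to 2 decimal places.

Q = 532.35

z = (271 − 183)/38.2 ≈ 2.3037.
Q = 440.2 + z·40 = 440.2 + (271 − 183)·40/38.2 ≈ 532.35.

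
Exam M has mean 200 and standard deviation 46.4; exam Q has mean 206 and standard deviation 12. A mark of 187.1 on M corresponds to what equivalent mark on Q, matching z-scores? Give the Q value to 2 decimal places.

Q = 202.66

z = (187.1 − 200)/46.4 ≈ -0.278.
Q = 206 + z·12 = 206 + (187.1 − 200)·12/46.4 ≈ 202.66.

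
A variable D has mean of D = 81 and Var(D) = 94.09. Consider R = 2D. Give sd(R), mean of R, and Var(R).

R = 2D is linear with a = 2, b = 0.
sd(D) = √94.09 = 9.7.
sd(R) = |a|·sd(D) = |2|·9.7 = 19.4.
mean of R = a·mean of D + b = 2·81 = 162.
Var(R) = a²·Var(D) = 2²·94.09 = 376.36.

sd(R) = 19.4, mean of R = 162, Var(R) = 376.36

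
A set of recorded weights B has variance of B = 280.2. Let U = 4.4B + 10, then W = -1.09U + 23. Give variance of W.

variance of W = 6445.0528032

variance of U = 4.4²·280.2 = 5424.672.
variance of W = (-1.09)²·5424.672 = 6445.0528032.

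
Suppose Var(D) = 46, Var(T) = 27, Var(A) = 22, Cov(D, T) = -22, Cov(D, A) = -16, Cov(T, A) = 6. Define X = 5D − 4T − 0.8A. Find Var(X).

Var(X) = 2642.48

Var(X) = a²·Var(D) + b²·Var(T) + c²·Var(A) + 2ab·Cov(D, T) + 2ac·Cov(D, A) + 2bc·Cov(T, A), with a = 5, b = -4, c = -0.8.
= 1150 + 432 + 14.08 + 880 + 128 + 38.4
= 2642.48.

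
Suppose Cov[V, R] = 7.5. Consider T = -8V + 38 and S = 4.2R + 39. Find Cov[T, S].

Cov[T, S] = -252

Cov[T, S] = a·c·Cov[V, R] = (-8)·4.2·7.5 = -252. Additive constants drop out.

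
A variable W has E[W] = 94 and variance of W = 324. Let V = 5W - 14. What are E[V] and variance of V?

V = 5W - 14 is linear with a = 5, b = -14.
E[V] = a·E[W] + b = 5·94 + (-14) = 456.
variance of V = a²·variance of W = 5²·324 = 8100 (the additive constant -14 does not affect variance).

E[V] = 456, variance of V = 8100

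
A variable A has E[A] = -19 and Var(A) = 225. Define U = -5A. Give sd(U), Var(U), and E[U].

U = -5A is linear with a = -5, b = 0.
sd(A) = √225 = 15.
sd(U) = |a|·sd(A) = |-5|·15 = 75.
Var(U) = a²·Var(A) = (-5)²·225 = 5625.
E[U] = a·E[A] + b = (-5)·(-19) = 95.

sd(U) = 75, Var(U) = 5625, E[U] = 95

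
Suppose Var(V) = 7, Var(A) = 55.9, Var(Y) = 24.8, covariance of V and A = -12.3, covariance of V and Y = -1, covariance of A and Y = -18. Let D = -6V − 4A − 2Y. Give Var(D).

Var(D) = a²·Var(V) + b²·Var(A) + c²·Var(Y) + 2ab·covariance of V and A + 2ac·covariance of V and Y + 2bc·covariance of A and Y, with a = -6, b = -4, c = -2.
= 252 + 894.4 + 99.2 + (-590.4) + (-24) + (-288)
= 343.2.

Var(D) = 343.2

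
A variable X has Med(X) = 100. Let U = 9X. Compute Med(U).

Med(U) = 900

A linear map preserves order up to sign, so Med(U) = a·Med(X) + b = 9·100 = 900.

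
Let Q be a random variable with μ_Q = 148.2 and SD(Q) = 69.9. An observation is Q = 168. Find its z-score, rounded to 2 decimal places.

z = 0.28

z = (Q − μ_Q) / SD(Q) = (168 − 148.2) / 69.9 ≈ 0.28.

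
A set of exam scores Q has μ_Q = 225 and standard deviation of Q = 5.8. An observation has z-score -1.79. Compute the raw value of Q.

Q = 214.618

Q = μ_Q + z·standard deviation of Q = 225 + (-1.79)·5.8 = 214.618.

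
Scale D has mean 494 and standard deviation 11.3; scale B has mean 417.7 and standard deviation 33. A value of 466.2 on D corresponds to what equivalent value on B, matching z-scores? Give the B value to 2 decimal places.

z = (466.2 − 494)/11.3 ≈ -2.4602.
B = 417.7 + z·33 = 417.7 + (466.2 − 494)·33/11.3 ≈ 336.51.

B = 336.51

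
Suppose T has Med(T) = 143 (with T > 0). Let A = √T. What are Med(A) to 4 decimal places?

Med(A) = 11.9583

√T is monotone on this domain, so Med(A) = √(143) ≈ 11.9583.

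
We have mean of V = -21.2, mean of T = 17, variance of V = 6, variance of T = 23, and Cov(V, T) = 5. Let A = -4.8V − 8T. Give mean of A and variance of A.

mean of A = (-4.8)·mean of V + (-8)·mean of T = (-4.8)·(-21.2) + (-8)·17 = -34.24.
variance of A = a²·variance of V + b²·variance of T + 2ab·Cov(V, T) with a = -4.8, b = -8.
= (-4.8)²·6 + (-8)²·23 + 2·(-4.8)·(-8)·5
= 138.24 + 1472 + 384 = 1994.24.

mean of A = -34.24, variance of A = 1994.24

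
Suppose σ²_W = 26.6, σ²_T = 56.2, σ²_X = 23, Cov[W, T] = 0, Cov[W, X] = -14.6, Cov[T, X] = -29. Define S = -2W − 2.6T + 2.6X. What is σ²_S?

σ²_S = 1185.712

σ²_S = a²·σ²_W + b²·σ²_T + c²·σ²_X + 2ab·Cov[W, T] + 2ac·Cov[W, X] + 2bc·Cov[T, X], with a = -2, b = -2.6, c = 2.6.
= 106.4 + 379.912 + 155.48 + 0 + 151.84 + 392.08
= 1185.712.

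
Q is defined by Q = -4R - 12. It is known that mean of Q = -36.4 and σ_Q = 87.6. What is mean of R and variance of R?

From Q = -4R - 12: mean of Q = a·mean of R + b, so mean of R = (mean of Q − b)/a = (-36.4 − (-12))/(-4) = 6.1.
variance of Q = 87.6² = 7673.76.
variance of Q = a²·variance of R, so variance of R = 7673.76/(-4)² = 479.61.

mean of R = 6.1, variance of R = 479.61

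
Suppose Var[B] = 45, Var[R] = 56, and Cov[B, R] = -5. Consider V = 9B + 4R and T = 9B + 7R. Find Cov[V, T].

By bilinearity, Cov[V, T] = ac·Var[B] + bd·Var[R] + (ad+bc)·Cov[B, R], with a=9, b=4, c=9, d=7.
ac·Var[B] = 9·9·45 = 3645
bd·Var[R] = 4·7·56 = 1568
(ad+bc)·Cov[B, R] = (99)·(-5) = -495
Cov[V, T] = 3645 + 1568 + (-495) = 4718.

Cov[V, T] = 4718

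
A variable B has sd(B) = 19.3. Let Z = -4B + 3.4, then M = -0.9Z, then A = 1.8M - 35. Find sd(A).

sd(Z) = |-4|·19.3 = 77.2.
sd(M) = |-0.9|·77.2 = 69.48.
sd(A) = |1.8|·69.48 = 125.064.

sd(A) = 125.064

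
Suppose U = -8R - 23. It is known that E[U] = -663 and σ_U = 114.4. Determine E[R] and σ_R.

E[R] = 80, σ_R = 14.3

From U = -8R - 23: E[U] = a·E[R] + b, so E[R] = (E[U] − b)/a = (-663 − (-23))/(-8) = 80.
σ_U = |a|·σ_R, so σ_R = 114.4/|-8| = 14.3.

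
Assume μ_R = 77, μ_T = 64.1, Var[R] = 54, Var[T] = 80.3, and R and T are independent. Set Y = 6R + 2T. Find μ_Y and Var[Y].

μ_Y = 590.2, Var[Y] = 2265.2

μ_Y = 6·μ_R + 2·μ_T = 6·77 + 2·64.1 = 590.2.
Var[Y] = a²·Var[R] + b²·Var[T] + 2ab·covariance of R and T with a = 6, b = 2.
Independence gives covariance of R and T = 0.
= 6²·54 + 2²·80.3 + 2·6·2·0
= 1944 + 321.2 + 0 = 2265.2.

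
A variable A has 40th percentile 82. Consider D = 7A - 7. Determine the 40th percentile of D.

Since a = 7 > 0 the transformation is increasing, so the 40th percentile of D = a·(P_{40} of A) + b = 7·82 + (-7) = 567.

40th percentile of D = 567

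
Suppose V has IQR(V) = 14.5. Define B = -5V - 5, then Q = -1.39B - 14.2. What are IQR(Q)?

IQR(B) = |-5|·14.5 = 72.5.
IQR(Q) = |-1.39|·72.5 = 100.775.

IQR(Q) = 100.775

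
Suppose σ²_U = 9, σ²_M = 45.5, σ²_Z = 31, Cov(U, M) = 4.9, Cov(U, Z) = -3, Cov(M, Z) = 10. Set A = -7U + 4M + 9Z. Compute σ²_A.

σ²_A = a²·σ²_U + b²·σ²_M + c²·σ²_Z + 2ab·Cov(U, M) + 2ac·Cov(U, Z) + 2bc·Cov(M, Z), with a = -7, b = 4, c = 9.
= 441 + 728 + 2511 + (-274.4) + 378 + 720
= 4503.6.

σ²_A = 4503.6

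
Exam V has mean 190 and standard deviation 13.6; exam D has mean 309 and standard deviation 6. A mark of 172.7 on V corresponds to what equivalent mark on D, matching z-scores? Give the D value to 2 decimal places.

D = 301.37

z = (172.7 − 190)/13.6 ≈ -1.2721.
D = 309 + z·6 = 309 + (172.7 − 190)·6/13.6 ≈ 301.37.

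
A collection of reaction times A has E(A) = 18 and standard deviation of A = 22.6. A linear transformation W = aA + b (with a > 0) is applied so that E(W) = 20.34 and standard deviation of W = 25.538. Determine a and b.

standard deviation of W = a·standard deviation of A (a > 0), so a = 25.538/22.6 = 1.13.
E(W) = a·E(A) + b, so b = 20.34 − 1.13·18 = 0.

a = 1.13, b = 0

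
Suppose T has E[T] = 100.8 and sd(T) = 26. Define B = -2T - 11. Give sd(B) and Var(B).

sd(B) = 52, Var(B) = 2704

B = -2T - 11 is linear with a = -2, b = -11.
sd(B) = |a|·sd(T) = |-2|·26 = 52.
Var(T) = 26² = 676.
Var(B) = a²·Var(T) = (-2)²·676 = 2704 (the additive constant -11 does not affect variance).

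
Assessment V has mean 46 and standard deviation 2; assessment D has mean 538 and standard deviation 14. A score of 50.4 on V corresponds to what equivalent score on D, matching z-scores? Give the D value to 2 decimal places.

D = 568.80

z = (50.4 − 46)/2 = 2.2.
D = 538 + z·14 = 538 + (50.4 − 46)·14/2 = 568.80.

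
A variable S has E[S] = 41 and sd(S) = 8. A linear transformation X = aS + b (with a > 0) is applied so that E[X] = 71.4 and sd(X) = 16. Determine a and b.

a = 2, b = -10.6

sd(X) = a·sd(S) (a > 0), so a = 16/8 = 2.
E[X] = a·E[S] + b, so b = 71.4 − 2·41 = -10.6.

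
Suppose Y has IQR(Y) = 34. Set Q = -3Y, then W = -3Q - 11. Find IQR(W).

IQR(W) = 306

IQR(Q) = |-3|·34 = 102.
IQR(W) = |-3|·102 = 306.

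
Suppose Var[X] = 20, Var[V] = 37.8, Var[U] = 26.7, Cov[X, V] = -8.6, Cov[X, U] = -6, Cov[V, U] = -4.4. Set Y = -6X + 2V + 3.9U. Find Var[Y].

Var[Y] = 1695.867

Var[Y] = a²·Var[X] + b²·Var[V] + c²·Var[U] + 2ab·Cov[X, V] + 2ac·Cov[X, U] + 2bc·Cov[V, U], with a = -6, b = 2, c = 3.9.
= 720 + 151.2 + 406.107 + 206.4 + 280.8 + (-68.64)
= 1695.867.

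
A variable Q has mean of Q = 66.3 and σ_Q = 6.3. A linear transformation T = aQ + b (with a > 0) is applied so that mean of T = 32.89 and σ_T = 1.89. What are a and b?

a = 0.3, b = 13

σ_T = a·σ_Q (a > 0), so a = 1.89/6.3 = 0.3.
mean of T = a·mean of Q + b, so b = 32.89 − 0.3·66.3 = 13.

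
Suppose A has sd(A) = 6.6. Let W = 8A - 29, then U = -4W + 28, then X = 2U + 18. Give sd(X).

sd(W) = |8|·6.6 = 52.8.
sd(U) = |-4|·52.8 = 211.2.
sd(X) = |2|·211.2 = 422.4.

sd(X) = 422.4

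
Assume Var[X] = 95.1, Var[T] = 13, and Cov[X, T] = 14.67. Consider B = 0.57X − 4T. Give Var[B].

Var[B] = 172.00279

Var[B] = a²·Var[X] + b²·Var[T] + 2ab·Cov[X, T] with a = 0.57, b = -4.
= 0.57²·95.1 + (-4)²·13 + 2·0.57·(-4)·14.67
= 30.89799 + 208 + (-66.8952) = 172.00279.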